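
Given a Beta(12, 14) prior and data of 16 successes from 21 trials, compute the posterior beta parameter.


Number of failures = 21 - 16 = 5
Posterior beta = 14 + 5 = 19

19


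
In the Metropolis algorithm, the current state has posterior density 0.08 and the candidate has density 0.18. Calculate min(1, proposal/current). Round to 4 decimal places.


Ratio = 0.18/0.08 = 2.25
Acceptance probability = min(1, 2.25)
= 1.0

1.0


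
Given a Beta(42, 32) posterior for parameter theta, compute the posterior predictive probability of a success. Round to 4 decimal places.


For a Beta-Bernoulli model, the predictive probability is the mean:
P(success) = 42/(42+32) = 42/74 = 0.5676

0.5676


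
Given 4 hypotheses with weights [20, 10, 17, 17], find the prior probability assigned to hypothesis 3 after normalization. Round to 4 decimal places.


To normalize, divide each weight by the sum of all weights.
Sum = 64
Prior(H3) = 17/64 = 0.2656

0.2656


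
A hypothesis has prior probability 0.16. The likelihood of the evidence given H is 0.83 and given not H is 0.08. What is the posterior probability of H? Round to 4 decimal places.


Using Bayes' theorem:
P(E) = 0.16 * 0.83 + 0.84 * 0.08
P(E) = 0.2
P(H|E) = (0.16 * 0.83) / 0.2 = 0.664

0.664


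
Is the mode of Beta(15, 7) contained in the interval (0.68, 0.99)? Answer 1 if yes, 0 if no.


Mode = (a-1)/(a+b-2) = 14/20 = 0.7
Interval: (0.68, 0.99)
Contains mode? 1

1


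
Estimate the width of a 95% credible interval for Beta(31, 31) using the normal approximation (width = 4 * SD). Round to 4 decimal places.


For Beta(a,b): Var = ab/((a+b)^2(a+b+1))
Var = 0.004, SD = 0.063
Approximate 95% CI width = 4 * 0.063 = 0.252

0.252


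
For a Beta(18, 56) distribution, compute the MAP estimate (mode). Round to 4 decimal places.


MAP = mode = (a-1)/(a+b-2)
= (18-1)/(18+56-2)
= 17/72 = 0.2361

0.2361


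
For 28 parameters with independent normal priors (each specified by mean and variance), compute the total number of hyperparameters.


A normal prior has 2 hyperparameters per parameter.
Total = 28 * 2 = 56

56


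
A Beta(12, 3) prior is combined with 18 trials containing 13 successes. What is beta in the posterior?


In conjugate updating:
beta_posterior = beta_prior + (n - k)
= 3 + (18 - 13)
= 3 + 5 = 8

8


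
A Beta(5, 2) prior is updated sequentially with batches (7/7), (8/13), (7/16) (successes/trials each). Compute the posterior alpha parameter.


Sequential conjugate updating is equivalent to a single batch update.
Total successes across all batches = 22
alpha_posterior = alpha_prior + total_successes = 5 + 22
= 27

27


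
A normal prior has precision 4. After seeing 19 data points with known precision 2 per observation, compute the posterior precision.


In the conjugate normal model, precisions add:
tau_posterior = tau_prior + n * tau_data
= 4 + 19*2 = 42

42


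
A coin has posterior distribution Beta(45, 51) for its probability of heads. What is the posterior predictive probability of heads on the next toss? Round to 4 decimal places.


Posterior predictive = E[theta] = alpha/(alpha+beta)
= 45/96
= 0.4688

0.4688


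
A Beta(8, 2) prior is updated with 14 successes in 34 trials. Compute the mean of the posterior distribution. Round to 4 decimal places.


After update: Beta(22, 22)
Mean = 22 / (22 + 22) = 22 / 44
= 0.5

0.5


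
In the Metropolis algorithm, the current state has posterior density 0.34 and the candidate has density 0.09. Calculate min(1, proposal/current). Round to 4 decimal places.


Ratio = 0.09/0.34 = 0.2647
Acceptance probability = min(1, 0.2647)
= 0.2647

0.2647


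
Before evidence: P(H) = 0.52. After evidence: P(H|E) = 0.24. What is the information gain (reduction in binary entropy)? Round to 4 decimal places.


Prior entropy = 0.9988
Posterior entropy = 0.795
Information gain = 0.9988 - 0.795 = 0.2038

0.2038


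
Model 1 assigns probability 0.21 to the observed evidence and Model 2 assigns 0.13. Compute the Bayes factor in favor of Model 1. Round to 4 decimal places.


BF = P(data|M1) / P(data|M2)
= 0.21 / 0.13 = 1.6154

1.6154


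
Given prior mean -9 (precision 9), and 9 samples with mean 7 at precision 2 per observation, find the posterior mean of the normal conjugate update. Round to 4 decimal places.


The posterior mean is a precision-weighted average of prior and data.
Post. prec. = 9 + 18 = 27
Post. mean = (-81 + 126)/27 = 45/27 = 1.6667

1.6667


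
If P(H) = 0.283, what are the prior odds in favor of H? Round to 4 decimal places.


Prior odds = P(H) / (1 - P(H))
= 0.283 / 0.717
= 0.3947

0.3947


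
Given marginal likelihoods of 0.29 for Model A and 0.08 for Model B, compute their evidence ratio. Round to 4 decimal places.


Ratio = ML(A) / ML(B) = 0.29/0.08
= 3.625

3.625


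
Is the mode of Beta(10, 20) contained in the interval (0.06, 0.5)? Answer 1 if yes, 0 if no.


Mode = (a-1)/(a+b-2) = 9/28 = 0.3214
Interval: (0.06, 0.5)
Contains mode? 1

1


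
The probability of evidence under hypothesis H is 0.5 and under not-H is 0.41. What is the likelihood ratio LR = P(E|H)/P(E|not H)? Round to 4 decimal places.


LR = 0.5 / 0.41
= 1.2195

1.2195


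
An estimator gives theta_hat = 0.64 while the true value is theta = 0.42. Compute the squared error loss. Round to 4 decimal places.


The squared error loss is (theta_hat - theta)^2
= (0.64 - 0.42)^2
= (0.22)^2 = 0.0484

0.0484


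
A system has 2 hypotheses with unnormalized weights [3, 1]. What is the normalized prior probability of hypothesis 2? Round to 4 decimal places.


The normalized prior is the weight divided by the total.
Total weight = 4
P(H2) = 1 / 4 = 0.25

0.25


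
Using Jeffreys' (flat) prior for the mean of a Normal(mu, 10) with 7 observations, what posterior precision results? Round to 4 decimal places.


Flat prior means prior precision is 0.
Posterior precision = n / sigma^2 = 7/10 = 0.7

0.7


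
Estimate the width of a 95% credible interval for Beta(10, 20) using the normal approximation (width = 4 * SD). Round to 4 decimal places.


For Beta(a,b): Var = ab/((a+b)^2(a+b+1))
Var = 0.0072, SD = 0.0847
Approximate 95% CI width = 4 * 0.0847 = 0.3387

0.3387


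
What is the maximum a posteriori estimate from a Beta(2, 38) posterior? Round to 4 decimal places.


The MAP estimate equals the mode of the distribution.
Mode of Beta(a,b) = (a-1)/(a+b-2)
= 1/38
= 0.0263

0.0263


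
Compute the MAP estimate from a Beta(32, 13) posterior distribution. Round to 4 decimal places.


MAP = mode of Beta distribution
= (alpha - 1)/(alpha + beta - 2)
= (32-1)/(32+13-2)
= 31/43 = 0.7209

0.7209


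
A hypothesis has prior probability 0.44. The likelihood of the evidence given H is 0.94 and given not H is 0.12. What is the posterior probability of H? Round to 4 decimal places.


Using Bayes' theorem:
P(E) = 0.44 * 0.94 + 0.56 * 0.12
P(E) = 0.4808
P(H|E) = (0.44 * 0.94) / 0.4808 = 0.8602

0.8602


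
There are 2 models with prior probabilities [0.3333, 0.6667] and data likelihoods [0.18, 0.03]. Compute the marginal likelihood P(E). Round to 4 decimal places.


P(E) = sum over models of P(M_i) * P(E|M_i)
= 0.3333*0.18 + 0.6667*0.03
= 0.08

0.08


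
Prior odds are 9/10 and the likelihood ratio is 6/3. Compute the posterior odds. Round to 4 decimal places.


Posterior odds = prior odds * likelihood ratio
= (9/10) * (6/3)
= 54 / 30
= 1.8

1.8


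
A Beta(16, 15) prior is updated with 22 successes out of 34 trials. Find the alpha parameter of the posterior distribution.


In the Beta-Binomial conjugate update:
alpha_post = alpha_prior + successes
= 16 + 22
= 38

38


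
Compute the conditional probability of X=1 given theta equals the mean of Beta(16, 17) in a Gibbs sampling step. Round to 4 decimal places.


Mean of Beta(16, 17) = 0.4848
P(X=1 | theta=0.4848) = 0.4848

0.4848


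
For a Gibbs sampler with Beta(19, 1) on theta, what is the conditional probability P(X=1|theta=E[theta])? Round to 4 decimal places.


E[theta] = 19/(19+1) = 0.95
P(X=1|theta) = theta = 0.95

0.95


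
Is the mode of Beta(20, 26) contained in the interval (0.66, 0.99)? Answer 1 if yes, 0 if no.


Mode = (a-1)/(a+b-2) = 19/44 = 0.4318
Interval: (0.66, 0.99)
Contains mode? 0

0


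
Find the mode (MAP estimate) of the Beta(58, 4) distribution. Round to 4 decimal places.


For Beta(a,b) with a,b > 1:
Mode = (a-1)/(a+b-2) = (58-1)/(62-2)
= 57/60 = 0.95

0.95


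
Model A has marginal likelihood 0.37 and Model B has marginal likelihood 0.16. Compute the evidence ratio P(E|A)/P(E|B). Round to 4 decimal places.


Evidence ratio = P(E|A) / P(E|B)
= 0.37 / 0.16
= 2.3125

2.3125


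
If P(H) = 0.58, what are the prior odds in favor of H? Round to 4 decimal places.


Prior odds = P(H) / (1 - P(H))
= 0.58 / 0.42
= 1.381

1.381


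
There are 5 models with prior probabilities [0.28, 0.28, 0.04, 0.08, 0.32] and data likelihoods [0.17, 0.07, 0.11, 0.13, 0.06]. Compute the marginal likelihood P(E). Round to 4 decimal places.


P(E) = sum over models of P(M_i) * P(E|M_i)
= 0.28*0.17 + 0.28*0.07 + 0.04*0.11 + 0.08*0.13 + 0.32*0.06
= 0.1012

0.1012


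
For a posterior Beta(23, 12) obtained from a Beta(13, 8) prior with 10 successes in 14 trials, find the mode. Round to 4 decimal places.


Mode = (alpha - 1) / (alpha + beta - 2)
= 22 / 33
= 0.6667

0.6667


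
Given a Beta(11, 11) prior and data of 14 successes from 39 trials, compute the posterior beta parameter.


Number of failures = 39 - 14 = 25
Posterior beta = 11 + 25 = 36

36


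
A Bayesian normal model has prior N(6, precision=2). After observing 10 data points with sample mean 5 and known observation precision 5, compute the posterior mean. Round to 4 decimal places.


Posterior mean = (prior_precision * prior_mean + n * data_precision * data_mean) / (prior_precision + n * data_precision)
Numerator = 2*6 + 10*5*5 = 262
Denominator = 2 + 10*5 = 52
Posterior mean = 5.0385

5.0385


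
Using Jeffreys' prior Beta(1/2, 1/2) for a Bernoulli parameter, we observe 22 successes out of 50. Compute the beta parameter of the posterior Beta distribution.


Conjugate update: Beta(0.5 + k, 0.5 + n - k).
k = 22, n - k = 28
Posterior beta = 0.5 + (n - k) = 0.5 + 28 = 28.5

28.5


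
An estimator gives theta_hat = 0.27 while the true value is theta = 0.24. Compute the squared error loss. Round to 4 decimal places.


The squared error loss is (theta_hat - theta)^2
= (0.27 - 0.24)^2
= (0.03)^2 = 0.0009

0.0009


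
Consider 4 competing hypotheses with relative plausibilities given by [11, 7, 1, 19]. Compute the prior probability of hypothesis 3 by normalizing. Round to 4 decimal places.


Sum of weights = 11 + 7 + 1 + 19 = 38
Normalized prior for H3 = 1 / 38
= 0.0263

0.0263


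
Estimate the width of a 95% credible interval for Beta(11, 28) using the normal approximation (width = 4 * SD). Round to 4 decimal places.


For Beta(a,b): Var = ab/((a+b)^2(a+b+1))
Var = 0.0051, SD = 0.0712
Approximate 95% CI width = 4 * 0.0712 = 0.2846

0.2846


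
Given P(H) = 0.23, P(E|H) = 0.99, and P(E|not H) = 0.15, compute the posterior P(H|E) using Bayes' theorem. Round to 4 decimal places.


By Bayes' theorem: P(H|E) = P(E|H)*P(H) / P(E)
P(E) = P(E|H)*P(H) + P(E|not H)*P(not H)
P(E) = 0.99*0.23 + 0.15*0.77 = 0.3432
P(H|E) = 0.99*0.23 / 0.3432 = 0.6635

0.6635


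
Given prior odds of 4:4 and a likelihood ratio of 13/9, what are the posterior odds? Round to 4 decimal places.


Posterior odds = prior odds * LR
Prior odds = 4/4 = 1.0
LR = 13/9 = 1.4444
Posterior odds = 1.0 * 1.4444 = 1.4444

1.4444


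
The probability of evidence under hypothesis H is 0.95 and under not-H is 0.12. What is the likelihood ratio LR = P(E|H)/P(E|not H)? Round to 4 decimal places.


LR = 0.95 / 0.12
= 7.9167

7.9167


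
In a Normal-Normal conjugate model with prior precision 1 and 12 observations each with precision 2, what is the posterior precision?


Posterior precision = prior precision + n * observation precision
= 1 + 12 * 2
= 1 + 24 = 25

25


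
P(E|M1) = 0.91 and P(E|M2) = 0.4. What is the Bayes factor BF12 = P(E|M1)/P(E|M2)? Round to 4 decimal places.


Bayes factor BF12 = P(E|M1) / P(E|M2)
= 0.91 / 0.4
= 2.275

2.275


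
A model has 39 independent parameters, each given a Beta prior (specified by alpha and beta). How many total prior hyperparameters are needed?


Each Beta prior needs 2 hyperparameters (alpha and beta).
Total = 2 * 39 = 78

78


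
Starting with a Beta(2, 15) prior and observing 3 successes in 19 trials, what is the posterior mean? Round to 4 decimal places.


Posterior parameters: alpha = 2 + 3 = 5
beta = 15 + 16 = 31
Posterior mean = alpha / (alpha + beta) = 5 / 36
= 0.1389

0.1389


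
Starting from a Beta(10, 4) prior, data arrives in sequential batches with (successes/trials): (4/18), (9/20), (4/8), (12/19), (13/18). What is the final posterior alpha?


In sequential Bayesian updating, we sum all successes.
Total successes = 42
Final alpha = 10 + 42 = 52

52


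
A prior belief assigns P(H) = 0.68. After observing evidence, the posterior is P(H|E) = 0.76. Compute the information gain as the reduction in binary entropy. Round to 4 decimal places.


H(prior) = -0.68*log2(0.68) - 0.32*log2(0.32)
= 0.9044
H(post) = -0.76*log2(0.76) - 0.24*log2(0.24)
= 0.795
IG = 0.9044 - 0.795 = 0.1093

0.1093


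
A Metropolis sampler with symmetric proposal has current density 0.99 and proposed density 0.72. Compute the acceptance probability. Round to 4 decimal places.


For symmetric proposals, acceptance = min(1, pi(x*)/pi(x))
= min(1, 0.72/0.99)
= min(1, 0.7273) = 0.7273

0.7273


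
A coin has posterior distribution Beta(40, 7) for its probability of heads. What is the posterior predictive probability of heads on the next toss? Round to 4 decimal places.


Posterior predictive = E[theta] = alpha/(alpha+beta)
= 40/47
= 0.8511

0.8511


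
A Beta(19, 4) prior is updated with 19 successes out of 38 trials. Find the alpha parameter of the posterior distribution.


In the Beta-Binomial conjugate update:
alpha_post = alpha_prior + successes
= 19 + 19
= 38

38


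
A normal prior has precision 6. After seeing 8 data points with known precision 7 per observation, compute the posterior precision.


In the conjugate normal model, precisions add:
tau_posterior = tau_prior + n * tau_data
= 6 + 8*7 = 62

62


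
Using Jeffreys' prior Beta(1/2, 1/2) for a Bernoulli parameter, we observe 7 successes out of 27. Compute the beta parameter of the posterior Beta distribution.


Conjugate update: Beta(0.5 + k, 0.5 + n - k).
k = 7, n - k = 20
Posterior beta = 0.5 + (n - k) = 0.5 + 20 = 20.5

20.5


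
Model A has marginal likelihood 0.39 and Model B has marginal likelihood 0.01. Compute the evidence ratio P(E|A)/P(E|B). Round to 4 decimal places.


Evidence ratio = P(E|A) / P(E|B)
= 0.39 / 0.01
= 39.0

39.0


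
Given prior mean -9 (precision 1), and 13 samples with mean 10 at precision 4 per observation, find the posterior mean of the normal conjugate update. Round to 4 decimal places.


The posterior mean is a precision-weighted average of prior and data.
Post. prec. = 1 + 52 = 53
Post. mean = (-9 + 520)/53 = 511/53 = 9.6415

9.6415


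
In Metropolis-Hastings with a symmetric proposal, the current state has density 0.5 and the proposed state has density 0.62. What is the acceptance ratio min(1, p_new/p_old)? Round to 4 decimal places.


Ratio = p_new / p_old = 0.62 / 0.5 = 1.24
Acceptance = min(1, 1.24) = 1.0

1.0


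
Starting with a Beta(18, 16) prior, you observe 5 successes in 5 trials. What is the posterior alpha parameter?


For a Beta-Binomial conjugate model:
Posterior alpha = prior alpha + number of successes
= 18 + 5 = 23

23


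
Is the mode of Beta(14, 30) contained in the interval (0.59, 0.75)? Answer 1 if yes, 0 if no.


Mode = (a-1)/(a+b-2) = 13/42 = 0.3095
Interval: (0.59, 0.75)
Contains mode? 0

0


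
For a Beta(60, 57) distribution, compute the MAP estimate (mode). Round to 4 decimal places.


MAP = mode = (a-1)/(a+b-2)
= (60-1)/(60+57-2)
= 59/115 = 0.513

0.513


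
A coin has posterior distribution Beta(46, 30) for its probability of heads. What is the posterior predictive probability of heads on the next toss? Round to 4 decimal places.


Posterior predictive = E[theta] = alpha/(alpha+beta)
= 46/76
= 0.6053

0.6053


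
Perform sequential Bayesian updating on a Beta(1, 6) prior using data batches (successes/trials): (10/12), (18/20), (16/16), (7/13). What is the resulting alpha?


Accumulate successes: 51
Posterior alpha = prior alpha + sum of successes
= 1 + 51 = 52

52


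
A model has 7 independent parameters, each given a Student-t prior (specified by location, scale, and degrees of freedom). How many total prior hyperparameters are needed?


Each Student-t prior needs 3 hyperparameters (location, scale, and degrees of freedom).
Total = 3 * 7 = 21

21


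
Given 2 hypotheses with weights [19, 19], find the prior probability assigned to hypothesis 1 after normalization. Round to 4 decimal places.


To normalize, divide each weight by the sum of all weights.
Sum = 38
Prior(H1) = 19/38 = 0.5

0.5


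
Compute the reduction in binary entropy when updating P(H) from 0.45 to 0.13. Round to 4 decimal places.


H_before = -p*log2(p) - (1-p)*log2(1-p) for p=0.45: 0.9928
H_after for p=0.13: 0.5574
Reduction = 0.9928 - 0.5574 = 0.4353

0.4353


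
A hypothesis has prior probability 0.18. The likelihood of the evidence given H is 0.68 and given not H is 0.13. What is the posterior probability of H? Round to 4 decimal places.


Using Bayes' theorem:
P(E) = 0.18 * 0.68 + 0.82 * 0.13
P(E) = 0.229
P(H|E) = (0.18 * 0.68) / 0.229 = 0.5345

0.5345


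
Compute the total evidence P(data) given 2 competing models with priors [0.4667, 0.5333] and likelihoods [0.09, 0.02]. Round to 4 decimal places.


Marginal likelihood = sum P(model_i) * P(data|model_i)
Model 1: 0.4667 * 0.09 = 0.042
Model 2: 0.5333 * 0.02 = 0.0107
Total = 0.0527

0.0527


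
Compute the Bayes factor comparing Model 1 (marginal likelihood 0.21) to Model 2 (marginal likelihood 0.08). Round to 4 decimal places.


BF12 = marginal likelihood of M1 / marginal likelihood of M2
= 0.21/0.08
= 2.625

2.625


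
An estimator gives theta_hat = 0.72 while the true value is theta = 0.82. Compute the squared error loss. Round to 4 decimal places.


The squared error loss is (theta_hat - theta)^2
= (0.72 - 0.82)^2
= (-0.1)^2 = 0.01

0.01


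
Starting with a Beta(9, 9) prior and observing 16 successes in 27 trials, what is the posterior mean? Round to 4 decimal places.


Posterior parameters: alpha = 9 + 16 = 25
beta = 9 + 11 = 20
Posterior mean = alpha / (alpha + beta) = 25 / 45
= 0.5556

0.5556


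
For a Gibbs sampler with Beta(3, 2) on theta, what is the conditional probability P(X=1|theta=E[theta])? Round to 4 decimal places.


E[theta] = 3/(3+2) = 0.6
P(X=1|theta) = theta = 0.6

0.6


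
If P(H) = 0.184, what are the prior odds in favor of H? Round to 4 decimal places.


Prior odds = P(H) / (1 - P(H))
= 0.184 / 0.816
= 0.2255

0.2255


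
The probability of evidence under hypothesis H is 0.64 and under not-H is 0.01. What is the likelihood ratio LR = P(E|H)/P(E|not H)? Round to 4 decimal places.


LR = 0.64 / 0.01
= 64.0

64.0


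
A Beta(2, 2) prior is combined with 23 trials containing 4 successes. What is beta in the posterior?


In conjugate updating:
beta_posterior = beta_prior + (n - k)
= 2 + (23 - 4)
= 2 + 19 = 21

21


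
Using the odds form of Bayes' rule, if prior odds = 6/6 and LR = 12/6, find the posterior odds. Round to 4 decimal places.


Bayes' rule in odds form: posterior odds = prior odds * LR
= (6 * 12) / (6 * 6)
= 72/36 = 2.0

2.0


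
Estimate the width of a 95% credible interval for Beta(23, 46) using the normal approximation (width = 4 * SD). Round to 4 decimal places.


For Beta(a,b): Var = ab/((a+b)^2(a+b+1))
Var = 0.0032, SD = 0.0563
Approximate 95% CI width = 4 * 0.0563 = 0.2254

0.2254


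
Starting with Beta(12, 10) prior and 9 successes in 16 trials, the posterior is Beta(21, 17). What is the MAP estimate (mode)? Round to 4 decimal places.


The mode of Beta(a, b) when a > 1 and b > 1 is (a-1)/(a+b-2)
= (21 - 1) / (21 + 17 - 2)
= 20 / 36
= 0.5556

0.5556


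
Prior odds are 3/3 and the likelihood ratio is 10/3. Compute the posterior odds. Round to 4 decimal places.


Posterior odds = prior odds * likelihood ratio
= (3/3) * (10/3)
= 30 / 9
= 3.3333

3.3333


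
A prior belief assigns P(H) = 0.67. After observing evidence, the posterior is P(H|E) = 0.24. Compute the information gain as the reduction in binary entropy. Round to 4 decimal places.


H(prior) = -0.67*log2(0.67) - 0.33*log2(0.33)
= 0.9149
H(post) = -0.24*log2(0.24) - 0.76*log2(0.76)
= 0.795
IG = 0.9149 - 0.795 = 0.1199

0.1199


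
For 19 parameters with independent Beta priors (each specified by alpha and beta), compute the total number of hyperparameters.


A Beta prior has 2 hyperparameters per parameter.
Total = 19 * 2 = 38

38


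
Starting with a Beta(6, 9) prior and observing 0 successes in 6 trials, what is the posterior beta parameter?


Posterior beta = prior beta + failures
Failures = 6 - 0 = 6
beta_post = 9 + 6 = 15

15


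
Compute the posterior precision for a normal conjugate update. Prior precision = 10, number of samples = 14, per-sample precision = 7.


tau_post = tau_0 + n * tau
= 10 + 14 * 7 = 108

108


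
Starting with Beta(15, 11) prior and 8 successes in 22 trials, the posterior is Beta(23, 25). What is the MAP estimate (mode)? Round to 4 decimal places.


The mode of Beta(a, b) when a > 1 and b > 1 is (a-1)/(a+b-2)
= (23 - 1) / (23 + 25 - 2)
= 22 / 46
= 0.4783

0.4783


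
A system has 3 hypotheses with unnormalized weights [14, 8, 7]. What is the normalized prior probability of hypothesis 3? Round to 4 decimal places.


The normalized prior is the weight divided by the total.
Total weight = 29
P(H3) = 7 / 29 = 0.2414

0.2414


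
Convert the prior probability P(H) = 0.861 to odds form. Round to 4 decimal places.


P(not H) = 1 - 0.861 = 0.139
Odds = 0.861 / 0.139 = 6.1942

6.1942


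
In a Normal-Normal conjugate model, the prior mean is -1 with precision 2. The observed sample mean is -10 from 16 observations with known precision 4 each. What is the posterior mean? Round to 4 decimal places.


Posterior precision = tau0 + n*tau = 2 + 16*4 = 66
Posterior mean = (tau0*mu0 + n*tau*xbar) / posterior_precision
= (2*-1 + 16*4*-10) / 66
= -642 / 66 = -9.7273

-9.7273


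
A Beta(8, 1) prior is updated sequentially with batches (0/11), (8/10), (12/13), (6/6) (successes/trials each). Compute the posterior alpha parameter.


Sequential conjugate updating is equivalent to a single batch update.
Total successes across all batches = 26
alpha_posterior = alpha_prior + total_successes = 8 + 26
= 34

34


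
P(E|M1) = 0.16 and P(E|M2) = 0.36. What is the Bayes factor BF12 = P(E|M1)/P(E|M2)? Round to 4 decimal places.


Bayes factor BF12 = P(E|M1) / P(E|M2)
= 0.16 / 0.36
= 0.4444

0.4444


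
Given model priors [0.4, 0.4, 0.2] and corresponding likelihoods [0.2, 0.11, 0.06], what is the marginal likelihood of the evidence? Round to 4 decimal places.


P(E) = sum_i P(M_i) P(E|M_i)
= 0.08 + 0.044 + 0.012
= 0.136

0.136


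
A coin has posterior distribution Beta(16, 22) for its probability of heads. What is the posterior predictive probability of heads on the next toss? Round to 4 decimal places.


Posterior predictive = E[theta] = alpha/(alpha+beta)
= 16/38
= 0.4211

0.4211


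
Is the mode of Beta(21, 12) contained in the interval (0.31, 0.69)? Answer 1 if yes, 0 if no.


Mode = (a-1)/(a+b-2) = 20/31 = 0.6452
Interval: (0.31, 0.69)
Contains mode? 1

1


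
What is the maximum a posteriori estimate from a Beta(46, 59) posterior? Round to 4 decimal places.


The MAP estimate equals the mode of the distribution.
Mode of Beta(a,b) = (a-1)/(a+b-2)
= 45/103
= 0.4369

0.4369


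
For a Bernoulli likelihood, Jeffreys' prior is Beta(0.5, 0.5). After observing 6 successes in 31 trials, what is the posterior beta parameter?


Jeffreys' prior for Bernoulli is Beta(0.5, 0.5).
Posterior is Beta(0.5 + k, 0.5 + n - k).
Posterior beta = 0.5 + (n - k) = 0.5 + 25 = 25.5

25.5


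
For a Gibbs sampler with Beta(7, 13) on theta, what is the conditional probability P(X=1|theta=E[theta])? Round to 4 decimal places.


E[theta] = 7/(7+13) = 0.35
P(X=1|theta) = theta = 0.35

0.35


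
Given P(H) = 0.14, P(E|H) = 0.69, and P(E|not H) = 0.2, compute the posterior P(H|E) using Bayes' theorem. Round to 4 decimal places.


By Bayes' theorem: P(H|E) = P(E|H)*P(H) / P(E)
P(E) = P(E|H)*P(H) + P(E|not H)*P(not H)
P(E) = 0.69*0.14 + 0.2*0.86 = 0.2686
P(H|E) = 0.69*0.14 / 0.2686 = 0.3596

0.3596


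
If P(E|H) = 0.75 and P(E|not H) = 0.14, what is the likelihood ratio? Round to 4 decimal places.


Likelihood ratio = P(E|H) / P(E|not H)
= 0.75 / 0.14
= 5.3571

5.3571


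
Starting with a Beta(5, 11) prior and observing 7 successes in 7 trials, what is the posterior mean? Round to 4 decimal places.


Posterior parameters: alpha = 5 + 7 = 12
beta = 11 + 0 = 11
Posterior mean = alpha / (alpha + beta) = 12 / 23
= 0.5217

0.5217


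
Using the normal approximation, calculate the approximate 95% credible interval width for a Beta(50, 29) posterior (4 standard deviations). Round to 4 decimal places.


Var(Beta) = 50*29/(79^2 * 80) = 0.0029
SD = 0.0539
Width ~ 4*SD = 0.2156

0.2156


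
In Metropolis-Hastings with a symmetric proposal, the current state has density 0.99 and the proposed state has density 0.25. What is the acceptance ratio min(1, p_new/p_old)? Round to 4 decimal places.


Ratio = p_new / p_old = 0.25 / 0.99 = 0.2525
Acceptance = min(1, 0.2525) = 0.2525

0.2525


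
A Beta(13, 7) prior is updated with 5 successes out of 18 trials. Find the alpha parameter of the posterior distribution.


In the Beta-Binomial conjugate update:
alpha_post = alpha_prior + successes
= 13 + 5
= 18

18


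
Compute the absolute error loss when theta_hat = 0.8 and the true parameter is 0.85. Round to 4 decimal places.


L = |theta_hat - theta_true|
= |0.8 - 0.85| = 0.05

0.05


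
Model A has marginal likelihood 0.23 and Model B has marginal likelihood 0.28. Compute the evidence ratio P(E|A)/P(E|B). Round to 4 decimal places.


Evidence ratio = P(E|A) / P(E|B)
= 0.23 / 0.28
= 0.8214

0.8214


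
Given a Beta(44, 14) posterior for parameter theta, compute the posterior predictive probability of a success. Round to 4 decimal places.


For a Beta-Bernoulli model, the predictive probability is the mean:
P(success) = 44/(44+14) = 44/58 = 0.7586

0.7586


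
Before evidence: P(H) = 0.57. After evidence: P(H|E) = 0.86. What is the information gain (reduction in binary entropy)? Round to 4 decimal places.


Prior entropy = 0.9858
Posterior entropy = 0.5842
Information gain = 0.9858 - 0.5842 = 0.4016

0.4016


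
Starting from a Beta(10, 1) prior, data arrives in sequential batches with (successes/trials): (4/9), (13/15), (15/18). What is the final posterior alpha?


In sequential Bayesian updating, we sum all successes.
Total successes = 32
Final alpha = 10 + 32 = 42

42


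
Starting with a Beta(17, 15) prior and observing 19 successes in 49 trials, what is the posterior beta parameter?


Posterior beta = prior beta + failures
Failures = 49 - 19 = 30
beta_post = 15 + 30 = 45

45


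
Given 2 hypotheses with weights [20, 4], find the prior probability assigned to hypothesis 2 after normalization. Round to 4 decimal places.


To normalize, divide each weight by the sum of all weights.
Sum = 24
Prior(H2) = 4/24 = 0.1667

0.1667


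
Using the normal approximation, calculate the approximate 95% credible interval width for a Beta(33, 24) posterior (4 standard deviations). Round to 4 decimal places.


Var(Beta) = 33*24/(57^2 * 58) = 0.0042
SD = 0.0648
Width ~ 4*SD = 0.2593

0.2593


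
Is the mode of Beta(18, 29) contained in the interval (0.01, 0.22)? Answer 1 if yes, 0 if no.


Mode = (a-1)/(a+b-2) = 17/45 = 0.3778
Interval: (0.01, 0.22)
Contains mode? 0

0


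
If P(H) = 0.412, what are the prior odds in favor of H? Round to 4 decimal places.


Prior odds = P(H) / (1 - P(H))
= 0.412 / 0.588
= 0.7007

0.7007


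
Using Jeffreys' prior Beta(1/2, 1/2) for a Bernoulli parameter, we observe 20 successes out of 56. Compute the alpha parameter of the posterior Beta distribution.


Conjugate update: Beta(0.5 + k, 0.5 + n - k).
k = 20, n - k = 36
Posterior alpha = 0.5 + k = 0.5 + 20 = 20.5

20.5


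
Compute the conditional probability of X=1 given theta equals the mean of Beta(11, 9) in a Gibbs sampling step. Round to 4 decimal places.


Mean of Beta(11, 9) = 0.55
P(X=1 | theta=0.55) = 0.55

0.55


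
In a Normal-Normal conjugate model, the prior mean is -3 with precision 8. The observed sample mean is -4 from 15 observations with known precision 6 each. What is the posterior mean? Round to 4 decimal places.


Posterior precision = tau0 + n*tau = 8 + 15*6 = 98
Posterior mean = (tau0*mu0 + n*tau*xbar) / posterior_precision
= (8*-3 + 15*6*-4) / 98
= -384 / 98 = -3.9184

-3.9184


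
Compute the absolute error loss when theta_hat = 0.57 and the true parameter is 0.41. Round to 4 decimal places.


L = |theta_hat - theta_true|
= |0.57 - 0.41| = 0.16

0.16


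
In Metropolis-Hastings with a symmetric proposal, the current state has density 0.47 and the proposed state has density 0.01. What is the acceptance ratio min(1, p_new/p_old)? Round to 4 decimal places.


Ratio = p_new / p_old = 0.01 / 0.47 = 0.0213
Acceptance = min(1, 0.0213) = 0.0213

0.0213


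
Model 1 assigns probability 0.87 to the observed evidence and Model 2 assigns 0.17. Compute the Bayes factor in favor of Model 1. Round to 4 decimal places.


BF = P(data|M1) / P(data|M2)
= 0.87 / 0.17 = 5.1176

5.1176


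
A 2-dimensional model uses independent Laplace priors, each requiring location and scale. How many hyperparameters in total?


Per parameter: 2 (location and scale).
Total = 2 * 2 = 4

4


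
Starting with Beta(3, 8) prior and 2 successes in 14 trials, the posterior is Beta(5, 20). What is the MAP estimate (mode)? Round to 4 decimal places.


The mode of Beta(a, b) when a > 1 and b > 1 is (a-1)/(a+b-2)
= (5 - 1) / (5 + 20 - 2)
= 4 / 23
= 0.1739

0.1739


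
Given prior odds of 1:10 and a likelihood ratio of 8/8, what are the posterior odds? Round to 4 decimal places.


Posterior odds = prior odds * LR
Prior odds = 1/10 = 0.1
LR = 8/8 = 1.0
Posterior odds = 0.1 * 1.0 = 0.1

0.1


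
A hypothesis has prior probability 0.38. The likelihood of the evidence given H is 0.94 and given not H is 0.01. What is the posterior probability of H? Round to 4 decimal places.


Using Bayes' theorem:
P(E) = 0.38 * 0.94 + 0.62 * 0.01
P(E) = 0.3634
P(H|E) = (0.38 * 0.94) / 0.3634 = 0.9829

0.9829


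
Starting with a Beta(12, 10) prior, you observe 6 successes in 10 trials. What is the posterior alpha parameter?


For a Beta-Binomial conjugate model:
Posterior alpha = prior alpha + number of successes
= 12 + 6 = 18

18


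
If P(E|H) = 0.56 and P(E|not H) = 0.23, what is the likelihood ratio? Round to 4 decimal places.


Likelihood ratio = P(E|H) / P(E|not H)
= 0.56 / 0.23
= 2.4348

2.4348


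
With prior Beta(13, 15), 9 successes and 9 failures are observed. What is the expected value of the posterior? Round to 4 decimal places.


Posterior = Beta(22, 24)
E[theta] = alpha/(alpha+beta)
= 22/46 = 0.4783

0.4783


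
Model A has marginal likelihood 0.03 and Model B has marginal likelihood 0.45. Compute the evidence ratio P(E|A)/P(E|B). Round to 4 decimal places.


Evidence ratio = P(E|A) / P(E|B)
= 0.03 / 0.45
= 0.0667

0.0667


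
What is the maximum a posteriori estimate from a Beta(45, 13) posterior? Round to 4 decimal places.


The MAP estimate equals the mode of the distribution.
Mode of Beta(a,b) = (a-1)/(a+b-2)
= 44/56
= 0.7857

0.7857


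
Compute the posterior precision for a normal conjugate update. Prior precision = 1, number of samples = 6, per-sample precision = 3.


tau_post = tau_0 + n * tau
= 1 + 6 * 3 = 19

19


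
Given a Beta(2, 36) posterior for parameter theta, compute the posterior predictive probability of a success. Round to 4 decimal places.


For a Beta-Bernoulli model, the predictive probability is the mean:
P(success) = 2/(2+36) = 2/38 = 0.0526

0.0526


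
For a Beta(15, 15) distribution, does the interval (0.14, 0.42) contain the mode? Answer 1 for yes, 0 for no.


Mode of Beta(a,b) = (a-1)/(a+b-2)
= (15-1)/(15+15-2) = 0.5
Check: 0.14 <= 0.5 <= 0.42?
Result: 0

0


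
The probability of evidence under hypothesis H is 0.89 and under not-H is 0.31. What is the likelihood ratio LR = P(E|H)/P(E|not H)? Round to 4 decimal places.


LR = 0.89 / 0.31
= 2.871

2.871


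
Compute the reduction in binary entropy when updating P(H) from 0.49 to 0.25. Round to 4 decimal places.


H_before = -p*log2(p) - (1-p)*log2(1-p) for p=0.49: 0.9997
H_after for p=0.25: 0.8113
Reduction = 0.9997 - 0.8113 = 0.1884

0.1884


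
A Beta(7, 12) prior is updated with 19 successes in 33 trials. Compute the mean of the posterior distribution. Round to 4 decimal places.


After update: Beta(26, 26)
Mean = 26 / (26 + 26) = 26 / 52
= 0.5

0.5


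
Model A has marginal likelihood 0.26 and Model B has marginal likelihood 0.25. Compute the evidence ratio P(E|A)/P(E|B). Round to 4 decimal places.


Evidence ratio = P(E|A) / P(E|B)
= 0.26 / 0.25
= 1.04

1.04


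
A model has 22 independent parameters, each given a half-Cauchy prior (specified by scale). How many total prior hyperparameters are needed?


Each half-Cauchy prior needs 1 hyperparameter (scale).
Total = 1 * 22 = 22

22


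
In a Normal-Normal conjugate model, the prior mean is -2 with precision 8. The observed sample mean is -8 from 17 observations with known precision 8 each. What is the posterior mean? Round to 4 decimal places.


Posterior precision = tau0 + n*tau = 8 + 17*8 = 144
Posterior mean = (tau0*mu0 + n*tau*xbar) / posterior_precision
= (8*-2 + 17*8*-8) / 144
= -1104 / 144 = -7.6667

-7.6667


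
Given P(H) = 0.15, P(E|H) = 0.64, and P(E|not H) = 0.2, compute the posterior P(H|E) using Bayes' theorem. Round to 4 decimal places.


By Bayes' theorem: P(H|E) = P(E|H)*P(H) / P(E)
P(E) = P(E|H)*P(H) + P(E|not H)*P(not H)
P(E) = 0.64*0.15 + 0.2*0.85 = 0.266
P(H|E) = 0.64*0.15 / 0.266 = 0.3609

0.3609


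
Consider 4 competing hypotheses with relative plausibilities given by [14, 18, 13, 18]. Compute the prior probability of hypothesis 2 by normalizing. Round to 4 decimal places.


Sum of weights = 14 + 18 + 13 + 18 = 63
Normalized prior for H2 = 18 / 63
= 0.2857

0.2857


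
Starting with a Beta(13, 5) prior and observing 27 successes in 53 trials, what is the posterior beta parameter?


Posterior beta = prior beta + failures
Failures = 53 - 27 = 26
beta_post = 5 + 26 = 31

31


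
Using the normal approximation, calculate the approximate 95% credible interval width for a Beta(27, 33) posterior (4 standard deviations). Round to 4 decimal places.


Var(Beta) = 27*33/(60^2 * 61) = 0.0041
SD = 0.0637
Width ~ 4*SD = 0.2548

0.2548


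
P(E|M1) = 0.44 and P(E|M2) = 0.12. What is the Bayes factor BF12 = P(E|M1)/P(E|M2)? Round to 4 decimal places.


Bayes factor BF12 = P(E|M1) / P(E|M2)
= 0.44 / 0.12
= 3.6667

3.6667


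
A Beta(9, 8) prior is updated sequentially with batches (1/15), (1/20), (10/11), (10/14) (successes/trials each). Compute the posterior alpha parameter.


Sequential conjugate updating is equivalent to a single batch update.
Total successes across all batches = 22
alpha_posterior = alpha_prior + total_successes = 9 + 22
= 31

31


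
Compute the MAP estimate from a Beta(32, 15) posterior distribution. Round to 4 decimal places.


MAP = mode of Beta distribution
= (alpha - 1)/(alpha + beta - 2)
= (32-1)/(32+15-2)
= 31/45 = 0.6889

0.6889


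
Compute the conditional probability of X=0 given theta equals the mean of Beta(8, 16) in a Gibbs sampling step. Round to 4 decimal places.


Mean of Beta(8, 16) = 0.3333
P(X=0 | theta=0.3333) = 0.6667

0.6667


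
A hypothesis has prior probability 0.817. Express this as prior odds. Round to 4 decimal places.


Odds = P(H) / P(not H) = 0.817 / 0.183
= 4.4645

4.4645


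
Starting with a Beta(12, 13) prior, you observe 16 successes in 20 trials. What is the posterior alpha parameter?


For a Beta-Binomial conjugate model:
Posterior alpha = prior alpha + number of successes
= 12 + 16 = 28

28


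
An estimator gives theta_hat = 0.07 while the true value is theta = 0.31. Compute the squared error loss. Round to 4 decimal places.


The squared error loss is (theta_hat - theta)^2
= (0.07 - 0.31)^2
= (-0.24)^2 = 0.0576

0.0576


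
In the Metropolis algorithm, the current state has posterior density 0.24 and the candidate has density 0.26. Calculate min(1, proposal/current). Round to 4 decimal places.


Ratio = 0.26/0.24 = 1.0833
Acceptance probability = min(1, 1.0833)
= 1.0

1.0


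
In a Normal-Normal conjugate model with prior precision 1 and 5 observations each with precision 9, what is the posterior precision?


Posterior precision = prior precision + n * observation precision
= 1 + 5 * 9
= 1 + 45 = 46

46


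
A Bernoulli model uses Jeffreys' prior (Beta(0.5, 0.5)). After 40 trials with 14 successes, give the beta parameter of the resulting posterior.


Posterior = Beta(prior_alpha + successes, prior_beta + failures)
= Beta(0.5 + 14, 0.5 + 26)
Posterior beta = 0.5 + (n - k) = 0.5 + 26 = 26.5

26.5


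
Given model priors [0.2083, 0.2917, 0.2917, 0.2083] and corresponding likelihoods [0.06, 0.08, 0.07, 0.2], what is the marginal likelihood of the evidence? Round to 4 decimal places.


P(E) = sum_i P(M_i) P(E|M_i)
= 0.0125 + 0.0233 + 0.0204 + 0.0417
= 0.0979

0.0979


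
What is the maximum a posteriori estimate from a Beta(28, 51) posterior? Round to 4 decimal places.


The MAP estimate equals the mode of the distribution.
Mode of Beta(a,b) = (a-1)/(a+b-2)
= 27/77
= 0.3506

0.3506


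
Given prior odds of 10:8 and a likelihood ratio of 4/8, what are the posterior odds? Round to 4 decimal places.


Posterior odds = prior odds * LR
Prior odds = 10/8 = 1.25
LR = 4/8 = 0.5
Posterior odds = 1.25 * 0.5 = 0.625

0.625


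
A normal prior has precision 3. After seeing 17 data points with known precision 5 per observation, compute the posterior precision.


In the conjugate normal model, precisions add:
tau_posterior = tau_prior + n * tau_data
= 3 + 17*5 = 88

88


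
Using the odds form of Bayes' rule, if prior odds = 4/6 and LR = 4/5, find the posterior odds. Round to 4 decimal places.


Bayes' rule in odds form: posterior odds = prior odds * LR
= (4 * 4) / (6 * 5)
= 16/30 = 0.5333

0.5333


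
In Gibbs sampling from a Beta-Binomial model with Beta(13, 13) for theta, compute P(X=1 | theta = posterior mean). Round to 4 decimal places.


Posterior mean = alpha/(alpha+beta) = 13/26 = 0.5
P(X=1|theta=mean) = theta = 0.5

0.5


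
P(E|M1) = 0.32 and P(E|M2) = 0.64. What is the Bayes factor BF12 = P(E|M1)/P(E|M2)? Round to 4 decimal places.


Bayes factor BF12 = P(E|M1) / P(E|M2)
= 0.32 / 0.64
= 0.5

0.5


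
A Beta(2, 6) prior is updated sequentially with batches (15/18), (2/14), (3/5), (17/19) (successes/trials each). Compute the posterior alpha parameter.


Sequential conjugate updating is equivalent to a single batch update.
Total successes across all batches = 37
alpha_posterior = alpha_prior + total_successes = 2 + 37
= 39

39
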